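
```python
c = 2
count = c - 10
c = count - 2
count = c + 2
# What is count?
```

Trace:
`c = 2` → c = 2
`count = c - 10` → count = -8
`c = count - 2` → c = -10
`count = c + 2` → count = -8
So count = -8

Answer: -8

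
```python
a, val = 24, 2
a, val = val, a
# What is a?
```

Trace:
`a, val = 24, 2` → a = 24; val = 2
`a, val = val, a` → a = 2; val = 24
So a = 2

Answer: 2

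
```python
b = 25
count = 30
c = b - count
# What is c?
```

Trace:
`b = 25` → b = 25
`count = 30` → count = 30
`c = b - count` → c = -5
So c = -5

Answer: -5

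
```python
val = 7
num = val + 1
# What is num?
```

Trace:
`val = 7` → val = 7
`num = val + 1` → num = 8
So num = 8

Answer: 8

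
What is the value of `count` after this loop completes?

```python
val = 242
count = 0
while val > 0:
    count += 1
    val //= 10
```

Count digits by repeated division by 10
`count` takes the values: 0 → 1 → 2 → 3

Answer: 3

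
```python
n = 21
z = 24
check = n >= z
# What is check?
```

Trace:
`n = 21` → n = 21
`z = 24` → z = 24
`check = n >= z` → check = False
So check = False

Answer: False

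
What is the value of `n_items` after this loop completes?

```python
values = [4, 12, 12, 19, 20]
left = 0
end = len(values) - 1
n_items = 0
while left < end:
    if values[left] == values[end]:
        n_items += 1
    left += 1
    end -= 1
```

Count matching pairs from ends
`n_items` takes the values: 0

Answer: 0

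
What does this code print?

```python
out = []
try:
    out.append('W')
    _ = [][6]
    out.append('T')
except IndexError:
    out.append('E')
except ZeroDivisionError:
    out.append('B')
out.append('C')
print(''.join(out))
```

Execution trace: 'W' (try body) → 'E' (except IndexError) → 'C' (after the try/except). Output: WEC

Answer: WEC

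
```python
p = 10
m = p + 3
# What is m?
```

Trace:
`p = 10` → p = 10
`m = p + 3` → m = 13
So m = 13

Answer: 13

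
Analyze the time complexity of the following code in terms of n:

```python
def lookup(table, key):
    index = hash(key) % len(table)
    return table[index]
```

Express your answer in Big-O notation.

This is Hash table lookup (average case). Time complexity: O(1).

Answer: O(1)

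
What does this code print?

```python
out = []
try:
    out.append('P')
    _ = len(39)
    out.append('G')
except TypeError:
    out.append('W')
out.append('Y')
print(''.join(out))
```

Execution trace: 'P' (try body) → 'W' (except TypeError) → 'Y' (after the try/except). Output: PWY

Answer: PWY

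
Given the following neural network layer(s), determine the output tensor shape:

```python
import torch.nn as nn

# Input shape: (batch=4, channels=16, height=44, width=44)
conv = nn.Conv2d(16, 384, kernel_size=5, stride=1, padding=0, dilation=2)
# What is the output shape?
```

Input: (4, 16, 44, 44) -> Output: (4, 384, 36, 36)

Answer: (4, 384, 36, 36)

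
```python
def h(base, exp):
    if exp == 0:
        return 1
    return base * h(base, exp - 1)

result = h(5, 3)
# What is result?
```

h(5, 3) = 5 * 5 * 5 = 125

Answer: 125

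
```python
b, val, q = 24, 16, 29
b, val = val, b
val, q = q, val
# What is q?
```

Trace:
`b, val, q = 24, 16, 29` → b = 24; val = 16; q = 29
`b, val = val, b` → b = 16; val = 24
`val, q = q, val` → val = 29; q = 24
So q = 24

Answer: 24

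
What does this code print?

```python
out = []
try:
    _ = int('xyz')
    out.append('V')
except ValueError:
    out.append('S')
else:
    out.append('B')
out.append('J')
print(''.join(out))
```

Execution trace: 'S' (except ValueError) → 'J' (after the try/except). Output: SJ

Answer: SJ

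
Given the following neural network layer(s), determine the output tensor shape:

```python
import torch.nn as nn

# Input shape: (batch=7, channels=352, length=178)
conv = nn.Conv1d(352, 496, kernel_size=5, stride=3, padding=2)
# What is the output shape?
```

Input: (7, 352, 178) -> Output: (7, 496, 60)

Answer: (7, 496, 60)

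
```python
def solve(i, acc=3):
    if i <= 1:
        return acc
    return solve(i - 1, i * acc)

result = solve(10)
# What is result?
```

Accumulator trace (n, acc): (10, 3) -> (9, 30) -> (8, 270) -> (7, 2160) -> (6, 15120) -> (5, 90720) -> (4, 453600) -> (3, 1814400) -> (2, 5443200) -> (1, 10886400) -> return 10886400

Answer: 10886400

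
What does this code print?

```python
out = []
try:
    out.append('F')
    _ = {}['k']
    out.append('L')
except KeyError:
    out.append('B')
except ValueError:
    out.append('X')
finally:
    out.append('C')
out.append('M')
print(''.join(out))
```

Execution trace: 'F' (try body) → 'B' (except KeyError) → 'C' (finally) → 'M' (after the try/except). Output: FBCM

Answer: FBCM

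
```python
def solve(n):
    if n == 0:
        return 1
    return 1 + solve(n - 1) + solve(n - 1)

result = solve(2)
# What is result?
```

solve(n) = 1 + 2·solve(n-1), solve(0)=1. Closed form: (1+1)·2^2 - 1 = 7.

Answer: 7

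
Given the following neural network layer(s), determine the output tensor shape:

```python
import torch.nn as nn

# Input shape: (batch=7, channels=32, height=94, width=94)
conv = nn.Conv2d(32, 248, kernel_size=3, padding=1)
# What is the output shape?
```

Input: (7, 32, 94, 94) -> Output: (7, 248, 94, 94)

Answer: (7, 248, 94, 94)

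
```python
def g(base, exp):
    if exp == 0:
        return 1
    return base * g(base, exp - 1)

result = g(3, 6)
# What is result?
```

g(3, 6) = 3 * 3 * 3 * 3 * 3 * 3 = 729

Answer: 729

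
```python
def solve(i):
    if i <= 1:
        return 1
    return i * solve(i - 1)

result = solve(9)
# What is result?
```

solve(9) = 9 * 8 * 7 * 6 * 5 * 4 * 3 * 2 * 1 = 362880

Answer: 362880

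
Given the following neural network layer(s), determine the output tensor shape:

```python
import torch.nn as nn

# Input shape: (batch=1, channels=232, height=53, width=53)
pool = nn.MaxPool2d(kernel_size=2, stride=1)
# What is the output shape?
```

Input: (1, 232, 53, 53) -> Output: (1, 232, 52, 52)

Answer: (1, 232, 52, 52)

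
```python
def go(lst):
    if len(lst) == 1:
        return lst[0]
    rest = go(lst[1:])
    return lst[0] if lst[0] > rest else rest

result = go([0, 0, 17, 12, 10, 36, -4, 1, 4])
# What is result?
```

Recursive max over [0, 0, 17, 12, 10, 36, -4, 1, 4] = 36

Answer: 36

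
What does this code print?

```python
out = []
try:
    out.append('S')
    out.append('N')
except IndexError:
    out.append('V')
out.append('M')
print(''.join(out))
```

Execution trace: 'S' (try body) → 'N' (try body, no exception) → 'M' (after the try/except). Output: SNM

Answer: SNM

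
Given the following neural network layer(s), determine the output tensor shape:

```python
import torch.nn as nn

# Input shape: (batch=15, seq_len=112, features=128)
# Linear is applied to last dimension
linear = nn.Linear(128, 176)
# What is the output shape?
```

Input: (15, 112, 128) -> Output: (15, 112, 176)

Answer: (15, 112, 176)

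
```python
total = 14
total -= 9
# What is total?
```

Trace:
`total = 14` → total = 14
`total -= 9` → total = 5
So total = 5

Answer: 5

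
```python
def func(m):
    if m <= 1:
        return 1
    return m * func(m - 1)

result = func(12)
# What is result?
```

func(12) = 12 * 11 * 10 * 9 * 8 * 7 * 6 * 5 * 4 * 3 * 2 * 1 = 479001600

Answer: 479001600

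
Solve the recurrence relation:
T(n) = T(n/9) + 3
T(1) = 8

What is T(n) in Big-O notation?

Each step divides n by 9 and adds 3. After log_9(n) steps we reach T(1)=8. So T(n) = 3·log_9(n) + 8 = O(log n).

Answer: O(log n)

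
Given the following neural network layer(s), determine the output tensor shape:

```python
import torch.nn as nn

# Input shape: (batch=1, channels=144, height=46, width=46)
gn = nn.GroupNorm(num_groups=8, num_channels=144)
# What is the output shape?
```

Input: (1, 144, 46, 46) -> Output: (1, 144, 46, 46)

Answer: (1, 144, 46, 46)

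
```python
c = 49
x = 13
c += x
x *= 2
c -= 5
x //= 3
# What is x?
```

Trace:
`c = 49` → c = 49
`x = 13` → x = 13
`c += x` → c = 62
`x *= 2` → x = 26
`c -= 5` → c = 57
`x //= 3` → x = 8
So x = 8

Answer: 8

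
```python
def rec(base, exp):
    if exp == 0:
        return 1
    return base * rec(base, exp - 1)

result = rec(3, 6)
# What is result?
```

rec(3, 6) = 3 * 3 * 3 * 3 * 3 * 3 = 729

Answer: 729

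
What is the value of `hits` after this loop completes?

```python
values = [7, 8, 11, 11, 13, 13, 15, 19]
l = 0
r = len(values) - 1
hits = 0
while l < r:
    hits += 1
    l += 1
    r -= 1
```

Iterations until pointers meet (list length 8)
`hits` takes the values: 0 → 1 → 2 → 3 → 4

Answer: 4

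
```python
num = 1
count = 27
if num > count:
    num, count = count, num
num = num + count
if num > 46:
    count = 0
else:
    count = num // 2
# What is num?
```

Trace:
`num = 1` → num = 1
`count = 27` → count = 27
`if num > count: ...` → num > count is False → no variable changes
`num = num + count` → num = 28
`if num > 46: ...` → num > 46 is False, take else branch → count = 14
So num = 28

Answer: 28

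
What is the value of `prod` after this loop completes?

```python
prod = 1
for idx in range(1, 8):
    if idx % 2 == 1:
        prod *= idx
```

Product of odd numbers 1 to 7
`prod` takes the values: 1 → 3 → 15 → 105

Answer: 105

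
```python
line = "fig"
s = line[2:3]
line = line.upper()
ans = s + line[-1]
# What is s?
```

Trace:
`line = "fig"` → line = 'fig'
`s = line[2:3]` → s = 'g'
`line = line.upper()` → line = 'FIG'
`ans = s + line[-1]` → ans = 'gG'
So s = 'g'

Answer: 'g'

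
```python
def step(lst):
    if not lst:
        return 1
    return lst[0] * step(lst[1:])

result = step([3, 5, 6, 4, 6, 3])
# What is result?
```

Product over [3, 5, 6, 4, 6, 3] = 3 * 5 * 6 * 4 * 6 * 3 = 6480

Answer: 6480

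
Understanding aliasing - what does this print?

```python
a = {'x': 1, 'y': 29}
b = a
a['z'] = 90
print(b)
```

Key concept: dict aliasing.
Step by step:
`a = {'x': 1, 'y': 29}` → a = {'x': 1, 'y': 29}
`b = a` → b = {'x': 1, 'y': 29} (same object as a)
`a['z'] = 90` → a = {'x': 1, 'y': 29, 'z': 90} (same object as b); b = {'x': 1, 'y': 29, 'z': 90} (same object as a)
`print(b)` → prints {'x': 1, 'y': 29, 'z': 90}

Answer: {'x': 1, 'y': 29, 'z': 90}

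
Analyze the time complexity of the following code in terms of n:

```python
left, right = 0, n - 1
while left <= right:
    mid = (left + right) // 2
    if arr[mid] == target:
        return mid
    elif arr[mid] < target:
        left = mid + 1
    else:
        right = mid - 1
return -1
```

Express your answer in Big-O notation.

This is Binary search in a sorted array. Time complexity: O(log n).

Answer: O(log n)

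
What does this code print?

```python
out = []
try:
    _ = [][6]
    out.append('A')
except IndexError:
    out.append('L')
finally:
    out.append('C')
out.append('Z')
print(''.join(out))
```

Execution trace: 'L' (except IndexError) → 'C' (finally) → 'Z' (after the try/except). Output: LCZ

Answer: LCZ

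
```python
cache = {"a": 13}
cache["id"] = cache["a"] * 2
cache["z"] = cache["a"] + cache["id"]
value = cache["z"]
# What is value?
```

Trace:
`cache = {"a": 13}` → cache = {'a': 13}
`cache["id"] = cache["a"] * 2` → cache = {'a': 13, 'id': 26}
`cache["z"] = cache["a"] + cache["id"]` → cache = {'a': 13, 'id': 26, 'z': 39}
`value = cache["z"]` → value = 39
So value = 39

Answer: 39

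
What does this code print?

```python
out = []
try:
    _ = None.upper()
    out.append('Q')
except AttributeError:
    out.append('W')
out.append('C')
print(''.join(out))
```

Execution trace: 'W' (except AttributeError) → 'C' (after the try/except). Output: WC

Answer: WC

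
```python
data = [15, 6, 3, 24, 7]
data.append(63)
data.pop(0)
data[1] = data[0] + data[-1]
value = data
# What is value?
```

Trace:
`data = [15, 6, 3, 24, 7]` → data = [15, 6, 3, 24, 7]
`data.append(63)` → data = [15, 6, 3, 24, 7, 63]
`data.pop(0)` → data = [6, 3, 24, 7, 63]
`data[1] = data[0] + data[-1]` → data = [6, 69, 24, 7, 63]
`value = data` → value = [6, 69, 24, 7, 63]
So value = [6, 69, 24, 7, 63]

Answer: [6, 69, 24, 7, 63]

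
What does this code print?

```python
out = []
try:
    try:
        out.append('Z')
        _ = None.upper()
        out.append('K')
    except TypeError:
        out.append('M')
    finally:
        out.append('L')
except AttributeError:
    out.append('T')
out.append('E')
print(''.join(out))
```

Execution trace: 'Z' (try body) → 'L' (finally) → 'T' (outer except AttributeError) → 'E' (after the try/except). Output: ZLTE

Answer: ZLTE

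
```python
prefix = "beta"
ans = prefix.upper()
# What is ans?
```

Trace:
`prefix = "beta"` → prefix = 'beta'
`ans = prefix.upper()` → ans = 'BETA'
So ans = 'BETA'

Answer: 'BETA'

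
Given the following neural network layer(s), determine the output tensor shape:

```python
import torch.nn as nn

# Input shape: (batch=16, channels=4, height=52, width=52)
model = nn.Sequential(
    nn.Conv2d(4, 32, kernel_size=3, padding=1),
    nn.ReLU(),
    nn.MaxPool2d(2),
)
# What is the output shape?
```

Input: (16, 4, 52, 52) -> after Conv2d: (16, 32, 52, 52) -> after ReLU: (16, 32, 52, 52) -> Output: (16, 32, 26, 26)

Answer: (16, 32, 26, 26)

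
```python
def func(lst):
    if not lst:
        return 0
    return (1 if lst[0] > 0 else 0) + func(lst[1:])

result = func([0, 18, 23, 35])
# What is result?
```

Count of positive elements in [0, 18, 23, 35] = 3

Answer: 3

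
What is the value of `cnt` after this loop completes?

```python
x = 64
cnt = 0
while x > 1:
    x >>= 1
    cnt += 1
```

Count right shifts until 1
`cnt` takes the values: 0 → 1 → 2 → 3 → 4 → 5 → 6

Answer: 6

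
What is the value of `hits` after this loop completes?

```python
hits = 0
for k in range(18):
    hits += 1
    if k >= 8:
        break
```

Loop breaks when k reaches 8, hits is 9
`hits` takes the values: 0 → 1 → 2 → 3 → 4 → 5 → 6 → 7 → 8 → 9

Answer: 9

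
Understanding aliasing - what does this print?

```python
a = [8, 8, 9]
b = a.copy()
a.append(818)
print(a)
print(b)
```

Key concept: list.copy() creates independent copy.
Step by step:
`a = [8, 8, 9]` → a = [8, 8, 9]
`b = a.copy()` → b = [8, 8, 9]
`a.append(818)` → a = [8, 8, 9, 818]
`print(a)` → prints [8, 8, 9, 818]
`print(b)` → prints [8, 8, 9]

Answer:
[8, 8, 9, 818]
[8, 8, 9]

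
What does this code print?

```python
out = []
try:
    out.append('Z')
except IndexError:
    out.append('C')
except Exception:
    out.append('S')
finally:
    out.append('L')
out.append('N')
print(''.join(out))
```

Execution trace: 'Z' (try body, no exception) → 'L' (finally) → 'N' (after the try/except). Output: ZLN

Answer: ZLN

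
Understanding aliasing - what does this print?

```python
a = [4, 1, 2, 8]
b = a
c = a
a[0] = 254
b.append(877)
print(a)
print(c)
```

Key concept: multiple aliases.
Step by step:
`a = [4, 1, 2, 8]` → a = [4, 1, 2, 8]
`b = a` → b = [4, 1, 2, 8] (same object as a)
`c = a` → c = [4, 1, 2, 8] (same object as a, b)
`a[0] = 254` → a = [254, 1, 2, 8] (same object as b, c); b = [254, 1, 2, 8] (same object as a, c); c = [254, 1, 2, 8] (same object as a, b)
`b.append(877)` → a = [254, 1, 2, 8, 877] (same object as b, c); b = [254, 1, 2, 8, 877] (same object as a, c); c = [254, 1, 2, 8, 877] (same object as a, b)
`print(a)` → prints [254, 1, 2, 8, 877]
`print(c)` → prints [254, 1, 2, 8, 877]

Answer:
[254, 1, 2, 8, 877]
[254, 1, 2, 8, 877]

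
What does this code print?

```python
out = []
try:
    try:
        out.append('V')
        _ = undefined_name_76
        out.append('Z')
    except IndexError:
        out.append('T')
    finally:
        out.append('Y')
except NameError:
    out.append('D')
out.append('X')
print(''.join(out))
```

Execution trace: 'V' (try body) → 'Y' (finally) → 'D' (outer except NameError) → 'X' (after the try/except). Output: VYDX

Answer: VYDX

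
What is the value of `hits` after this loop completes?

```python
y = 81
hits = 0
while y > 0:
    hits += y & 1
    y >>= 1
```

Count set bits in 81 (binary: 0b1010001)
`hits` takes the values: 0 → 1 → 2 → 3

Answer: 3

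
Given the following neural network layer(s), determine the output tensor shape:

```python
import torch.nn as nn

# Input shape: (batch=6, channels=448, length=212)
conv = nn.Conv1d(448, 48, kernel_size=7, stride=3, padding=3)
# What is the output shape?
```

Input: (6, 448, 212) -> Output: (6, 48, 71)

Answer: (6, 48, 71)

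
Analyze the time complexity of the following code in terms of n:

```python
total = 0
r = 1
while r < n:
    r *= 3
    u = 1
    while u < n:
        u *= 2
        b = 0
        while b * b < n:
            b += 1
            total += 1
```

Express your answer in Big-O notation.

Each loop level contributes: log n × log n × √n. Multiplying the contributions gives O(√n log² n).

Answer: O(√n log² n)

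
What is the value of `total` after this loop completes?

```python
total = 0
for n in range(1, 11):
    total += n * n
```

Sum of squares 1² to 10² = 385
`total` takes the values: 0 → 1 → 5 → 14 → 30 → 55 → 91 → 140 → 204 → 285 → 385

Answer: 385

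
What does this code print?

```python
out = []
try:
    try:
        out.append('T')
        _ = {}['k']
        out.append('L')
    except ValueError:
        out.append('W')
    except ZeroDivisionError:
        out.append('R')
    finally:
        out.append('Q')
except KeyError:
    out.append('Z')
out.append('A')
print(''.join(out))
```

Execution trace: 'T' (try body) → 'Q' (finally) → 'Z' (outer except KeyError) → 'A' (after the try/except). Output: TQZA

Answer: TQZA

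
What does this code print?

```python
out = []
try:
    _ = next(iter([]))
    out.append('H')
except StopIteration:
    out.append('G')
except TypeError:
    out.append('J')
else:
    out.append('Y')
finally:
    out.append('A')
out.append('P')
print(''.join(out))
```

Execution trace: 'G' (except StopIteration) → 'A' (finally) → 'P' (after the try/except). Output: GAP

Answer: GAP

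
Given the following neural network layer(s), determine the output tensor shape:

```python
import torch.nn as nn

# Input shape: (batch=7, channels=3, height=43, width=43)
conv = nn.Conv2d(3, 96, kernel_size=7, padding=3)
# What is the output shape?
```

Input: (7, 3, 43, 43) -> Output: (7, 96, 43, 43)

Answer: (7, 96, 43, 43)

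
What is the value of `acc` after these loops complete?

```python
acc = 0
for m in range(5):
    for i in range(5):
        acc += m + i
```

Sum of all m+i for m,i in 5x5
`acc` takes the values: 0 → 1 → 3 → 6 → 10 → 11 → 13 → 16 → 20 → 25 → 27 → 30 → 34 → 39 → 45 → 48 → 52 → 57 → 63 → 70 → 74 → 79 → 85 → 92 → 100

Answer: 100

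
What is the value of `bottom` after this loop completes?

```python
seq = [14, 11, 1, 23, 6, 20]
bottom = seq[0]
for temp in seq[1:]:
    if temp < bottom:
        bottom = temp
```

Minimum of [14, 11, 1, 23, 6, 20]
`bottom` takes the values: 14 → 11 → 1

Answer: 1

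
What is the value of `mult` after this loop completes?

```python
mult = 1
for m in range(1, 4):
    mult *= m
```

3! = 6
`mult` takes the values: 1 → 2 → 6

Answer: 6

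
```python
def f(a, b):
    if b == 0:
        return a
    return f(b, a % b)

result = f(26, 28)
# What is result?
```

f(26, 28) -> f(28, 26) -> f(26, 2) -> f(2, 0) -> 2

Answer: 2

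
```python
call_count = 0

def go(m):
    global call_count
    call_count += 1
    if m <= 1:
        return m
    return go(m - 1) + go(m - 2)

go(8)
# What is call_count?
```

Calls(m) = 1 + Calls(m-1) + Calls(m-2); Calls(0)=Calls(1)=1. For m=8 this gives 67.

Answer: 67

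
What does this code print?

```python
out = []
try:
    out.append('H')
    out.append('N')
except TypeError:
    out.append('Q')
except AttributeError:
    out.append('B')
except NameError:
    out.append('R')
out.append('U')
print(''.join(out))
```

Execution trace: 'H' (try body) → 'N' (try body, no exception) → 'U' (after the try/except). Output: HNU

Answer: HNU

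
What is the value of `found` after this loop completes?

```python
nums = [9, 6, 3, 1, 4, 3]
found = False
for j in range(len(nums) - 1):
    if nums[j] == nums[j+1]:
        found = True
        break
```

Check consecutive duplicates in [9, 6, 3, 1, 4, 3]
`found` takes the values: False

Answer: False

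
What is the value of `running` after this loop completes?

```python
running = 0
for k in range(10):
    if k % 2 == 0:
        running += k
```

Sum of even numbers 0 to 9
`running` takes the values: 0 → 2 → 6 → 12 → 20

Answer: 20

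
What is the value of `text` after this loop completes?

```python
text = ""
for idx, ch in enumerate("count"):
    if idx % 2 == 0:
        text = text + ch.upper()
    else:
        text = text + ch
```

Uppercase even positions in 'count'
`text` takes the values: "" → "C" → "Co" → "CoU" → "CoUn" → "CoUnT"

Answer: "CoUnT"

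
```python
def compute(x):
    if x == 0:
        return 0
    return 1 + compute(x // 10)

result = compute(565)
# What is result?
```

Count of digits of 565: 3

Answer: 3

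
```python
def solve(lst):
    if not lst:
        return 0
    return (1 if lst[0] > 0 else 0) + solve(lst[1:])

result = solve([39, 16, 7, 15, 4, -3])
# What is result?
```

Count of positive elements in [39, 16, 7, 15, 4, -3] = 5

Answer: 5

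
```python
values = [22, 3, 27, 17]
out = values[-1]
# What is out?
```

Trace:
`values = [22, 3, 27, 17]` → values = [22, 3, 27, 17]
`out = values[-1]` → out = 17
So out = 17

Answer: 17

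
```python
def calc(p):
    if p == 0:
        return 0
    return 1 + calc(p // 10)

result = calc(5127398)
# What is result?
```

Count of digits of 5127398: 7

Answer: 7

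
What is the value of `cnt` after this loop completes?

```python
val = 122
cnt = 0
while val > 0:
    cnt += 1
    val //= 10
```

Count digits by repeated division by 10
`cnt` takes the values: 0 → 1 → 2 → 3

Answer: 3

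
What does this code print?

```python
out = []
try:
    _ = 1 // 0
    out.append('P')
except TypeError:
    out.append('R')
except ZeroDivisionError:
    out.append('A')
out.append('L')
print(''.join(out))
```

Execution trace: 'A' (except ZeroDivisionError) → 'L' (after the try/except). Output: AL

Answer: AL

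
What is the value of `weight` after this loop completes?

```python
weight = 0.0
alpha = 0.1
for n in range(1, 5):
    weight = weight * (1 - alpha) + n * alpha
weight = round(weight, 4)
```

Moving average with lr=0.1
`weight` takes the values: 0.0 → 0.1 → 0.29 → 0.561 → 0.9049

Answer: 0.9049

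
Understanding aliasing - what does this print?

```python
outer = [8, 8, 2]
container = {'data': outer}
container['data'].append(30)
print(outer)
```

Key concept: dict holds reference to list.
Step by step:
`outer = [8, 8, 2]` → outer = [8, 8, 2]
`container = {'data': outer}` → container = {'data': [8, 8, 2]}
`container['data'].append(30)` → outer = [8, 8, 2, 30]; container = {'data': [8, 8, 2, 30]}
`print(outer)` → prints [8, 8, 2, 30]

Answer: [8, 8, 2, 30]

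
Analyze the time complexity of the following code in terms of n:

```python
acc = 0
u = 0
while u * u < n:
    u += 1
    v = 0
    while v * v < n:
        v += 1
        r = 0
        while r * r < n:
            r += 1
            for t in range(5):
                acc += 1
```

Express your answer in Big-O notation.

Each loop level contributes: √n × √n × √n × 1. Multiplying the contributions gives O(n√n).

Answer: O(n√n)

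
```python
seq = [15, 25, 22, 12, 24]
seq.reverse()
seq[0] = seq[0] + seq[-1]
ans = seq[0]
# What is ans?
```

Trace:
`seq = [15, 25, 22, 12, 24]` → seq = [15, 25, 22, 12, 24]
`seq.reverse()` → seq = [24, 12, 22, 25, 15]
`seq[0] = seq[0] + seq[-1]` → seq = [39, 12, 22, 25, 15]
`ans = seq[0]` → ans = 39
So ans = 39

Answer: 39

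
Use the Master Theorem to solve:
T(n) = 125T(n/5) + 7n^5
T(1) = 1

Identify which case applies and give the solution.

a=125, b=5, f(n)=7n^5. log_5(125) = 3. Since c=5 > 3 and the regularity condition holds (125(n/5)^5 = (125/5^5)n^5 with 125/5^5 < 1), Case 3 applies: T(n) = Θ(f(n)) = O(n^5).

Answer: O(n^5) - Case 3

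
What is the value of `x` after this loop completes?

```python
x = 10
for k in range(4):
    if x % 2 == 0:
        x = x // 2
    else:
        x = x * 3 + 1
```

Collatz-style transformation from 10
`x` takes the values: 10 → 5 → 16 → 8 → 4

Answer: 4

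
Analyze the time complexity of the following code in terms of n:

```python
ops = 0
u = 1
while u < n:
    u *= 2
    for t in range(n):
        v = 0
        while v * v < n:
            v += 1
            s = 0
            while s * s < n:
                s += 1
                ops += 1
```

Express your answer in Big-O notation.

Each loop level contributes: log n × n × √n × √n. Multiplying the contributions gives O(n^2 log n).

Answer: O(n^2 log n)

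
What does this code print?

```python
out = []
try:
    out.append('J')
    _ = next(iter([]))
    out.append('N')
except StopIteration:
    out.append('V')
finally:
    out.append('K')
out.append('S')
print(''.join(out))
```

Execution trace: 'J' (try body) → 'V' (except StopIteration) → 'K' (finally) → 'S' (after the try/except). Output: JVKS

Answer: JVKS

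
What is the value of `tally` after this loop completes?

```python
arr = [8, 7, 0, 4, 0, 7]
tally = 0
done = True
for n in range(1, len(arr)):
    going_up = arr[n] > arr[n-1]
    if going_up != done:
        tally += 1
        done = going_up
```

Count direction changes in [8, 7, 0, 4, 0, 7]
`tally` takes the values: 0 → 1 → 2 → 3 → 4

Answer: 4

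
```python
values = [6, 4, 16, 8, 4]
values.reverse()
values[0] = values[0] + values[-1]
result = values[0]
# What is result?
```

Trace:
`values = [6, 4, 16, 8, 4]` → values = [6, 4, 16, 8, 4]
`values.reverse()` → values = [4, 8, 16, 4, 6]
`values[0] = values[0] + values[-1]` → values = [10, 8, 16, 4, 6]
`result = values[0]` → result = 10
So result = 10

Answer: 10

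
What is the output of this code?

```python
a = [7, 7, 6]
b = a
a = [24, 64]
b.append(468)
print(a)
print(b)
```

Key concept: rebinding vs mutation: a is rebound to a new list, b still points at the original.
Step by step:
`a = [7, 7, 6]` → a = [7, 7, 6]
`b = a` → b = [7, 7, 6] (same object as a)
`a = [24, 64]` → a = [24, 64]
`b.append(468)` → b = [7, 7, 6, 468]
`print(a)` → prints [24, 64]
`print(b)` → prints [7, 7, 6, 468]

Answer:
[24, 64]
[7, 7, 6, 468]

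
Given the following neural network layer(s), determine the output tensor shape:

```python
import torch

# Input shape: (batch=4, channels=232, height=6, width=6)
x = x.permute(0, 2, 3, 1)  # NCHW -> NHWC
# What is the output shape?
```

Input: (4, 232, 6, 6) -> Output: (4, 6, 6, 232)

Answer: (4, 6, 6, 232)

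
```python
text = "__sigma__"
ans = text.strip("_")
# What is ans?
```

Trace:
`text = "__sigma__"` → text = '__sigma__'
`ans = text.strip("_")` → ans = 'sigma'
So ans = 'sigma'

Answer: 'sigma'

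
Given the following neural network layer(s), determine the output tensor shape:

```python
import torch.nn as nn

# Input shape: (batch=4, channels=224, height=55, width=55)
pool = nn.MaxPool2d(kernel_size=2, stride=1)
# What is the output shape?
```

Input: (4, 224, 55, 55) -> Output: (4, 224, 54, 54)

Answer: (4, 224, 54, 54)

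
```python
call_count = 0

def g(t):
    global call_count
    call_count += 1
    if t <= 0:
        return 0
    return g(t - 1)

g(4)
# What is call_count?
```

Linear recursion stepping by 1: 5 calls from t=4 down to ≤0.

Answer: 5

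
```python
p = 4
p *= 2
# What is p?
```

Trace:
`p = 4` → p = 4
`p *= 2` → p = 8
So p = 8

Answer: 8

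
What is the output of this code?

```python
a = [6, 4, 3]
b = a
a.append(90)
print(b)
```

Key concept: basic list aliasing.
Step by step:
`a = [6, 4, 3]` → a = [6, 4, 3]
`b = a` → b = [6, 4, 3] (same object as a)
`a.append(90)` → a = [6, 4, 3, 90] (same object as b); b = [6, 4, 3, 90] (same object as a)
`print(b)` → prints [6, 4, 3, 90]

Answer: [6, 4, 3, 90]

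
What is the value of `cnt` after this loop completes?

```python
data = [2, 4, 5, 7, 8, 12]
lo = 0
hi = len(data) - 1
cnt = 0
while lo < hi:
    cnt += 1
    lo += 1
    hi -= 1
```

Iterations until pointers meet (list length 6)
`cnt` takes the values: 0 → 1 → 2 → 3

Answer: 3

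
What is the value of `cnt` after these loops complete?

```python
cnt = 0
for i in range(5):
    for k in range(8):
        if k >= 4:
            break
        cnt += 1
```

Inner breaks at 4, outer runs 5 times
`cnt` takes the values: 0 → 1 → 2 → 3 → 4 → 5 → 6 → 7 → 8 → 9 → 10 → 11 → 12 → 13 → 14 → 15 → 16 → 17 → 18 → 19 → 20

Answer: 20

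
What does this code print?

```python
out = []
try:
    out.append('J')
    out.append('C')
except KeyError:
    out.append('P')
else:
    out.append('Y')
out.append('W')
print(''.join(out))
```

Execution trace: 'J' (try body) → 'C' (try body, no exception) → 'Y' (else) → 'W' (after the try/except). Output: JCYW

Answer: JCYW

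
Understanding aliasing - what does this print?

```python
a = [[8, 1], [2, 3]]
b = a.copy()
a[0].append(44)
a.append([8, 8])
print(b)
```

Key concept: shallow copy with nested lists.
Step by step:
`a = [[8, 1], [2, 3]]` → a = [[8, 1], [2, 3]]
`b = a.copy()` → b = [[8, 1], [2, 3]]
`a[0].append(44)` → a = [[8, 1, 44], [2, 3]]; b = [[8, 1, 44], [2, 3]]
`a.append([8, 8])` → a = [[8, 1, 44], [2, 3], [8, 8]]
`print(b)` → prints [[8, 1, 44], [2, 3]]

Answer: [[8, 1, 44], [2, 3]]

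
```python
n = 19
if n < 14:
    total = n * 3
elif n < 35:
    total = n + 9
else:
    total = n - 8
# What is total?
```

Trace:
`n = 19` → n = 19
`if n < 14: ...` → n < 14 is False, n < 35 is True → total = 28
So total = 28

Answer: 28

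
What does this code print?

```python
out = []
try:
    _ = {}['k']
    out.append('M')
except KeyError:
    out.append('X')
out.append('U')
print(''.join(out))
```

Execution trace: 'X' (except KeyError) → 'U' (after the try/except). Output: XU

Answer: XU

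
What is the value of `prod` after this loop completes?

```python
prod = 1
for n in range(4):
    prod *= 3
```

3^4 = 81
`prod` takes the values: 1 → 3 → 9 → 27 → 81

Answer: 81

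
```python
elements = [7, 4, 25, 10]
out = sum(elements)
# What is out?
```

Trace:
`elements = [7, 4, 25, 10]` → elements = [7, 4, 25, 10]
`out = sum(elements)` → out = 46
So out = 46

Answer: 46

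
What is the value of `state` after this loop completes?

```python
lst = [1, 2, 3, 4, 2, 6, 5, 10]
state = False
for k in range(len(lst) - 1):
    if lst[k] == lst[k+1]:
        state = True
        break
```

Check consecutive duplicates in [1, 2, 3, 4, 2, 6, 5, 10]
`state` takes the values: False

Answer: False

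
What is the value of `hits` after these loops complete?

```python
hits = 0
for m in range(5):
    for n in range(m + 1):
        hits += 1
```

Triangle: 1 + 2 + ... + 5
`hits` takes the values: 0 → 1 → 2 → 3 → 4 → 5 → 6 → 7 → 8 → 9 → 10 → 11 → 12 → 13 → 14 → 15

Answer: 15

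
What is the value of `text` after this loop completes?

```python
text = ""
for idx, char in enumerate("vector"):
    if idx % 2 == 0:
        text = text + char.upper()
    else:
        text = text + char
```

Uppercase even positions in 'vector'
`text` takes the values: "" → "V" → "Ve" → "VeC" → "VeCt" → "VeCtO" → "VeCtOr"

Answer: "VeCtOr"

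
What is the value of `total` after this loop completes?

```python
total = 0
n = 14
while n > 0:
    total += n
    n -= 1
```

Sum 14 down to 1
`total` takes the values: 0 → 14 → 27 → 39 → 50 → 60 → 69 → 77 → 84 → 90 → 95 → 99 → 102 → 104 → 105

Answer: 105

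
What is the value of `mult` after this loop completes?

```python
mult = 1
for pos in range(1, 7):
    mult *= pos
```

6! = 720
`mult` takes the values: 1 → 2 → 6 → 24 → 120 → 720

Answer: 720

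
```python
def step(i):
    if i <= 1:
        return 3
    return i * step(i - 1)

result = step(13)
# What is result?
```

step(13) = 13 * 12 * 11 * 10 * 9 * 8 * 7 * 6 * 5 * 4 * 3 * 2 * 3 = 18681062400

Answer: 18681062400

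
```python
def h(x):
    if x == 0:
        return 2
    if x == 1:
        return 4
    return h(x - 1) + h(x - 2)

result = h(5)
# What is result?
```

Build up from base cases: h(0)=2, h(1)=4, h(2)=6, h(3)=10, h(4)=16, h(5)=26

Answer: 26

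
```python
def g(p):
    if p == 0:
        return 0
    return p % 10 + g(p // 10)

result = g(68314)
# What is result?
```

Sum of digits of 68314: 4 + 1 + 3 + 8 + 6 = 22

Answer: 22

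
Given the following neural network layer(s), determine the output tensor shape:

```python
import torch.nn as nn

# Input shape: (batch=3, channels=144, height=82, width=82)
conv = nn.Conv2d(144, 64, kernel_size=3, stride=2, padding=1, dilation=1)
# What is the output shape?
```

Input: (3, 144, 82, 82) -> Output: (3, 64, 41, 41)

Answer: (3, 64, 41, 41)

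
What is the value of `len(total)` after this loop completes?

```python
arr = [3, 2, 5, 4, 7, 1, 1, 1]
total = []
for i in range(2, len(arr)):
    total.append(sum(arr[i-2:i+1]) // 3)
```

Number of 3-element averages
`total` takes the values: [] → [3] → [3, 3] → [3, 3, 5] → [3, 3, 5, 4] → [3, 3, 5, 4, 3] → [3, 3, 5, 4, 3, 1]
So `len(total)` = 6

Answer: 6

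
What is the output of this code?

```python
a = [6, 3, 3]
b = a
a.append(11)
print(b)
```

Key concept: basic list aliasing.
Step by step:
`a = [6, 3, 3]` → a = [6, 3, 3]
`b = a` → b = [6, 3, 3] (same object as a)
`a.append(11)` → a = [6, 3, 3, 11] (same object as b); b = [6, 3, 3, 11] (same object as a)
`print(b)` → prints [6, 3, 3, 11]

Answer: [6, 3, 3, 11]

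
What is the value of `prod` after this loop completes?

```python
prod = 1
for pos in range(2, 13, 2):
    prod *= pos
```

Product of even numbers 2 to 12
`prod` takes the values: 1 → 2 → 8 → 48 → 384 → 3840 → 46080

Answer: 46080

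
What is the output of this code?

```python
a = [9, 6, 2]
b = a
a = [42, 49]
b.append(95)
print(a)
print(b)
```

Key concept: rebinding vs mutation: a is rebound to a new list, b still points at the original.
Step by step:
`a = [9, 6, 2]` → a = [9, 6, 2]
`b = a` → b = [9, 6, 2] (same object as a)
`a = [42, 49]` → a = [42, 49]
`b.append(95)` → b = [9, 6, 2, 95]
`print(a)` → prints [42, 49]
`print(b)` → prints [9, 6, 2, 95]

Answer:
[42, 49]
[9, 6, 2, 95]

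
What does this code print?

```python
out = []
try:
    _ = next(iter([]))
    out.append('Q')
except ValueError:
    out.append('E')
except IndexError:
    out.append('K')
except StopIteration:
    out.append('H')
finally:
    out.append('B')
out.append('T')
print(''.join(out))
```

Execution trace: 'H' (except StopIteration) → 'B' (finally) → 'T' (after the try/except). Output: HBT

Answer: HBT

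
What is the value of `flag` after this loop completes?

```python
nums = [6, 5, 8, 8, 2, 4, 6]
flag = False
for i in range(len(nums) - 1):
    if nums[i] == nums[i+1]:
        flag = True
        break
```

Check consecutive duplicates in [6, 5, 8, 8, 2, 4, 6]
`flag` takes the values: False → True

Answer: True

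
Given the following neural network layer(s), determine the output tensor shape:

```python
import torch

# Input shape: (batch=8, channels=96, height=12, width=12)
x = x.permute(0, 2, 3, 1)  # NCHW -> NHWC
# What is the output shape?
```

Input: (8, 96, 12, 12) -> Output: (8, 12, 12, 96)

Answer: (8, 12, 12, 96)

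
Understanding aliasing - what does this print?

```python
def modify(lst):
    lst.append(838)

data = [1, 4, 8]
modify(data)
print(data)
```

Key concept: function modifies passed list.
Step by step:
`data = [1, 4, 8]` → data = [1, 4, 8]
`modify(data)` → data = [1, 4, 8, 838]
`print(data)` → prints [1, 4, 8, 838]

Answer: [1, 4, 8, 838]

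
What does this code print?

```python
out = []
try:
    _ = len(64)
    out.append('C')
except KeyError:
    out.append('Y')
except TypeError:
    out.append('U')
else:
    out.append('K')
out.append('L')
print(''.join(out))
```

Execution trace: 'U' (except TypeError) → 'L' (after the try/except). Output: UL

Answer: UL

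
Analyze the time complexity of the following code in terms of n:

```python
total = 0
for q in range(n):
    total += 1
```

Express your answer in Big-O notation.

Each loop level contributes: n. Multiplying the contributions gives O(n).

Answer: O(n)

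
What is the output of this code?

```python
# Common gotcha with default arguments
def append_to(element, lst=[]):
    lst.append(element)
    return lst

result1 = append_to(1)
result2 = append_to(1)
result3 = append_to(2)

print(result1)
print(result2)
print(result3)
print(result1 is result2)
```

Key concept: mutable default argument gotcha.
Step by step:
`result1 = append_to(1)` → result1 = [1]
`result2 = append_to(1)` → result1 = [1, 1] (same object as result2); result2 = [1, 1] (same object as result1)
`result3 = append_to(2)` → result1 = [1, 1, 2] (same object as result2, result3); result2 = [1, 1, 2] (same object as result1, result3); result3 = [1, 1, 2] (same object as result1, result2)
`print(result1)` → prints [1, 1, 2]
`print(result2)` → prints [1, 1, 2]
`print(result3)` → prints [1, 1, 2]
`print(result1 is result2)` → prints True

Answer:
[1, 1, 2]
[1, 1, 2]
[1, 1, 2]
True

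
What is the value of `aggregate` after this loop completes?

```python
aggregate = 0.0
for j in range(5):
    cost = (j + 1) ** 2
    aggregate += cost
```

Sum of squared losses 1² + 2² + ... + 5²
`aggregate` takes the values: 0.0 → 1.0 → 5.0 → 14.0 → 30.0 → 55.0

Answer: 55.0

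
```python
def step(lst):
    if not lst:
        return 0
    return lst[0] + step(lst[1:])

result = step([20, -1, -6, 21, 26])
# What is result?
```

20 + (-1) + (-6) + 21 + 26 + 0 = 60

Answer: 60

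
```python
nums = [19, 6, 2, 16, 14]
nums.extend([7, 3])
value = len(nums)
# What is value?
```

Trace:
`nums = [19, 6, 2, 16, 14]` → nums = [19, 6, 2, 16, 14]
`nums.extend([7, 3])` → nums = [19, 6, 2, 16, 14, 7, 3]
`value = len(nums)` → value = 7
So value = 7

Answer: 7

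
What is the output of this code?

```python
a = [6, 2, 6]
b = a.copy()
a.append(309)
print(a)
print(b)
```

Key concept: list.copy() creates independent copy.
Step by step:
`a = [6, 2, 6]` → a = [6, 2, 6]
`b = a.copy()` → b = [6, 2, 6]
`a.append(309)` → a = [6, 2, 6, 309]
`print(a)` → prints [6, 2, 6, 309]
`print(b)` → prints [6, 2, 6]

Answer:
[6, 2, 6, 309]
[6, 2, 6]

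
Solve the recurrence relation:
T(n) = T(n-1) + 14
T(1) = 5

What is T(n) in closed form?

Unrolling: T(n) = T(1) + 14·(n-1) = 5 + 14(n-1) = 14n - 9.

Answer: T(n) = 14n - 9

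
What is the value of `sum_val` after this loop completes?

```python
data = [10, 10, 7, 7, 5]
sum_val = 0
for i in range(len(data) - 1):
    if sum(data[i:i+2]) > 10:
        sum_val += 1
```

Count windows with sum > 10
`sum_val` takes the values: 0 → 1 → 2 → 3 → 4

Answer: 4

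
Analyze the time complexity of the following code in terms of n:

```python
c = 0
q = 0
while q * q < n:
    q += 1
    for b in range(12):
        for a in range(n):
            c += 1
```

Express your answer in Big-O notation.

Each loop level contributes: √n × 1 × n. Multiplying the contributions gives O(n√n).

Answer: O(n√n)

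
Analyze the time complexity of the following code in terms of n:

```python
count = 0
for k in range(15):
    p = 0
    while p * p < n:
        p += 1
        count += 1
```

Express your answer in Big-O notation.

Each loop level contributes: 1 × √n. Multiplying the contributions gives O(√n).

Answer: O(√n)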